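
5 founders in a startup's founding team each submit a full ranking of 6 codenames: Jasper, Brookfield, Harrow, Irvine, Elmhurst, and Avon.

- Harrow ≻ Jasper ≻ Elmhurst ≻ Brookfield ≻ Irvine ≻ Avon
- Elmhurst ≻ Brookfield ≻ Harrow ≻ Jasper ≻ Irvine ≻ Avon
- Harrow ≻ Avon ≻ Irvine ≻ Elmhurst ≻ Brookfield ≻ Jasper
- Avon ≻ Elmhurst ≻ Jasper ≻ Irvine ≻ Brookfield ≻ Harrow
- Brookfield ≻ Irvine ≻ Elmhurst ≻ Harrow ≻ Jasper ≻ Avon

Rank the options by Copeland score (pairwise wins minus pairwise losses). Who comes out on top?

Pairwise results:
  Jasper vs Brookfield: Brookfield wins 3–2.
  Jasper vs Harrow: Harrow wins 4–1.
  Jasper vs Irvine: Jasper wins 3–2.
  Jasper vs Elmhurst: Elmhurst wins 4–1.
  Jasper vs Avon: Jasper wins 3–2.
  Brookfield vs Harrow: Brookfield wins 3–2.
  Brookfield vs Irvine: Brookfield wins 3–2.
  Brookfield vs Elmhurst: Elmhurst wins 4–1.
  Brookfield vs Avon: Brookfield wins 3–2.
  Harrow vs Irvine: Harrow wins 3–2.
  Harrow vs Elmhurst: Elmhurst wins 3–2.
  Harrow vs Avon: Harrow wins 4–1.
  Irvine vs Elmhurst: Elmhurst wins 3–2.
  Irvine vs Avon: Irvine wins 3–2.
  Elmhurst vs Avon: Elmhurst wins 3–2.
Copeland scores (wins − losses):
  Jasper: 2 − 3 = -1
  Brookfield: 4 − 1 = 3
  Harrow: 3 − 2 = 1
  Irvine: 1 − 4 = -3
  Elmhurst: 5 − 0 = 5
  Avon: 0 − 5 = -5
Elmhurst has the best Copeland score.

Elmhurst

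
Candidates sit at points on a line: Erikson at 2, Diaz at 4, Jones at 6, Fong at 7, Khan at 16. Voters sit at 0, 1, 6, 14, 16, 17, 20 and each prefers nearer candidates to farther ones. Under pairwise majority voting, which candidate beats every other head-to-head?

With single-peaked preferences on a line, the Condorcet winner is the candidate closest to the median voter.
The median voter (position 14) is closest to Khan at 16.
Check: Khan vs Jones — voters closer to Khan: 4 of 7.

Khan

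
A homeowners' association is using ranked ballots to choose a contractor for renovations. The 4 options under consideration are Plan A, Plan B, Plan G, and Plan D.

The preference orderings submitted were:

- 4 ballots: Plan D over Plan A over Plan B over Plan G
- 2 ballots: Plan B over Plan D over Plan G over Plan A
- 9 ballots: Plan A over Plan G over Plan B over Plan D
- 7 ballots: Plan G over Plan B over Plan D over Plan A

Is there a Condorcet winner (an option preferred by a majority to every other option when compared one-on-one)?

No

Head-to-head results (22 voters total):
Plan A vs Plan B: Plan A wins 13–9.
Plan A vs Plan G: Plan A wins 13–9.
Plan A vs Plan D: Plan D wins 13–9.
Plan B vs Plan G: Plan G wins 16–6.
Plan B vs Plan D: Plan B wins 18–4.
Plan G vs Plan D: Plan G wins 16–6.
No candidate beats all others: Plan A beats Plan B beats Plan D beats Plan A, a majority cycle.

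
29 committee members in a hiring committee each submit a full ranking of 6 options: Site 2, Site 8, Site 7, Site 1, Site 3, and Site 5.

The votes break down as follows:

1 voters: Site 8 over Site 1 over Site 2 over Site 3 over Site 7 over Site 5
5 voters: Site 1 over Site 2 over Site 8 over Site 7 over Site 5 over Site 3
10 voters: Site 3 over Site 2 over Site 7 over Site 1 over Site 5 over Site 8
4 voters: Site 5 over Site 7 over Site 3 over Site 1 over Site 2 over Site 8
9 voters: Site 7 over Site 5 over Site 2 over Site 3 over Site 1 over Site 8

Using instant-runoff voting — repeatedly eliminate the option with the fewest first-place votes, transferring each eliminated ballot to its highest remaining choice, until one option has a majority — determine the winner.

Round 1: Site 3 10, Site 7 9, Site 1 5, Site 5 4, Site 8 1, Site 2 0. Site 2 has the fewest and is eliminated.
Round 2: Site 3 10, Site 7 9, Site 1 5, Site 5 4, Site 8 1. Site 8 has the fewest and is eliminated.
Round 3: Site 3 10, Site 7 9, Site 1 6, Site 5 4. Site 5 has the fewest and is eliminated.
Round 4: Site 7 13, Site 3 10, Site 1 6. Site 1 has the fewest and is eliminated.
Round 5: Site 7 18, Site 3 11. Site 7 has a majority.

Site 7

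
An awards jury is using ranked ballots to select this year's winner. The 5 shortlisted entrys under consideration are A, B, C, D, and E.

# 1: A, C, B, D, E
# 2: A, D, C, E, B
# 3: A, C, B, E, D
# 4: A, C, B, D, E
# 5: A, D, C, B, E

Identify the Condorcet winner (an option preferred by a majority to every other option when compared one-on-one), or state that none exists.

A

Head-to-head results (5 voters total):
A vs B: A wins 5–0.
A vs C: A wins 5–0.
A vs D: A wins 5–0.
A vs E: A wins 5–0.
B vs C: C wins 5–0.
B vs D: B wins 3–2.
B vs E: B wins 4–1.
C vs D: C wins 3–2.
C vs E: C wins 5–0.
D vs E: D wins 4–1.
A beats each rival — B (5–0), C (5–0), D (5–0), E (5–0) — so A is the Condorcet winner.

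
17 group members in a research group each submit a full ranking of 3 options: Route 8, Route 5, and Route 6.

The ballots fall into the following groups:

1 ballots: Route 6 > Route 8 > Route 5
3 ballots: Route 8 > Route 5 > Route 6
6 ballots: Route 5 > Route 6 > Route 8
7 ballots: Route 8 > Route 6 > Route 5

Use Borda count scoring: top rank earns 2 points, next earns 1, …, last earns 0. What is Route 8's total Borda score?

Borda scores:
  Route 8: 1 + 3·2 + 6·0 + 7·2 = 21
  Route 5: 0 + 3·1 + 6·2 + 7·0 = 15
  Route 6: 2 + 3·0 + 6·1 + 7·1 = 15

21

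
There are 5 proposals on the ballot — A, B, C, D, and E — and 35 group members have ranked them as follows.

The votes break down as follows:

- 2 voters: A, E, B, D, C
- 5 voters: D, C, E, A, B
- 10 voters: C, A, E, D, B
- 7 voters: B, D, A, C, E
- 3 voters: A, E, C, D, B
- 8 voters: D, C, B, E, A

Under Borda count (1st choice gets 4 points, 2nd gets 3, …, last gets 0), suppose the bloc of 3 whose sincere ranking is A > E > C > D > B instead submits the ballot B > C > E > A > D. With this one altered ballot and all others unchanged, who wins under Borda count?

Borda totals with the altered ballot: A 60, B 60, C 95, D 85, E 50.
The winner is unchanged: still C.

C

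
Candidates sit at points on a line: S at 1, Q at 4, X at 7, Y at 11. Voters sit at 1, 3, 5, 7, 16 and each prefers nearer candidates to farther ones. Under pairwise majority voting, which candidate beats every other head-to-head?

Q

With single-peaked preferences on a line, the Condorcet winner is the candidate closest to the median voter.
The median voter (position 5) is closest to Q at 4.
Check: Q vs Y — voters closer to Q: 4 of 5.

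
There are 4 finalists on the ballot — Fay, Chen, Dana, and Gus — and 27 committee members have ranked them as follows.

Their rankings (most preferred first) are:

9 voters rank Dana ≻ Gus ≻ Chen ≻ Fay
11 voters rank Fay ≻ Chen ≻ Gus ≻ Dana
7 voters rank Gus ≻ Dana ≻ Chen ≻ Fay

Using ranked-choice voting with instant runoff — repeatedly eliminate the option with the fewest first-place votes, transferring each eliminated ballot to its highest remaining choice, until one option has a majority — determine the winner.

Dana

Round 1: Fay 11, Dana 9, Gus 7, Chen 0. Chen has the fewest and is eliminated.
Round 2: Fay 11, Dana 9, Gus 7. Gus has the fewest and is eliminated.
Round 3: Dana 16, Fay 11. Dana has a majority.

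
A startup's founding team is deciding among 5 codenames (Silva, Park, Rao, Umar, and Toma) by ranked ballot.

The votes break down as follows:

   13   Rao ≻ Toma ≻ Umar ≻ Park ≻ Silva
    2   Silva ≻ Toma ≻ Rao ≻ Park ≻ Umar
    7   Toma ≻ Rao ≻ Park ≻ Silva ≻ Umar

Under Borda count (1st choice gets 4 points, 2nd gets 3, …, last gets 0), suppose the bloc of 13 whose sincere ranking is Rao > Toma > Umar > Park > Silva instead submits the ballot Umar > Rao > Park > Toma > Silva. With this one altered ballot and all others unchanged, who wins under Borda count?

Rao

Borda totals with the altered ballot: Silva 15, Park 42, Rao 64, Umar 52, Toma 47.
The winner is unchanged: still Rao.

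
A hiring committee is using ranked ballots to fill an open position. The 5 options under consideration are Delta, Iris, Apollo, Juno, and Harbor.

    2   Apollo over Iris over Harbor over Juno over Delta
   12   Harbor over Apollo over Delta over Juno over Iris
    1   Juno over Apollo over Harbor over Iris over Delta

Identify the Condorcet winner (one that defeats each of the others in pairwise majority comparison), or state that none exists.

Harbor

Head-to-head results (15 voters total):
Delta vs Iris: Delta wins 12–3.
Delta vs Apollo: Apollo wins 15–0.
Delta vs Juno: Delta wins 12–3.
Delta vs Harbor: Harbor wins 15–0.
Iris vs Apollo: Apollo wins 15–0.
Iris vs Juno: Juno wins 13–2.
Iris vs Harbor: Harbor wins 13–2.
Apollo vs Juno: Apollo wins 14–1.
Apollo vs Harbor: Harbor wins 12–3.
Juno vs Harbor: Harbor wins 14–1.
Harbor beats each rival — Delta (15–0), Iris (13–2), Apollo (12–3), Juno (14–1) — so Harbor is the Condorcet winner.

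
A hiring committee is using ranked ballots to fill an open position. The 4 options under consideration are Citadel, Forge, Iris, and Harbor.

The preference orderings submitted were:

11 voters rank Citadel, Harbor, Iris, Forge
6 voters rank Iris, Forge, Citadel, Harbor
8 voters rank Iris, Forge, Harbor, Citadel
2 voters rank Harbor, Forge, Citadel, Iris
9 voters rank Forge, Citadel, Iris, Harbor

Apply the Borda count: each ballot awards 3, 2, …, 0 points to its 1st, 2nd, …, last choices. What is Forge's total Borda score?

59

Borda scores:
  Citadel: 11·3 + 6·1 + 8·0 + 2·1 + 9·2 = 59
  Forge: 11·0 + 6·2 + 8·2 + 2·2 + 9·3 = 59
  Iris: 11·1 + 6·3 + 8·3 + 2·0 + 9·1 = 62
  Harbor: 11·2 + 6·0 + 8·1 + 2·3 + 9·0 = 36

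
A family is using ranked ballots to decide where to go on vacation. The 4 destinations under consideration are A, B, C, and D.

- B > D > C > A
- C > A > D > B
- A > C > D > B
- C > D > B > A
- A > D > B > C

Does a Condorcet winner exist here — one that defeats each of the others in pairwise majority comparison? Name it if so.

C

Head-to-head results (5 voters total):
A vs B: A wins 3–2.
A vs C: C wins 3–2.
A vs D: A wins 3–2.
B vs C: C wins 3–2.
B vs D: D wins 4–1.
C vs D: C wins 3–2.
C beats each rival — A (3–2), B (3–2), D (3–2) — so C is the Condorcet winner.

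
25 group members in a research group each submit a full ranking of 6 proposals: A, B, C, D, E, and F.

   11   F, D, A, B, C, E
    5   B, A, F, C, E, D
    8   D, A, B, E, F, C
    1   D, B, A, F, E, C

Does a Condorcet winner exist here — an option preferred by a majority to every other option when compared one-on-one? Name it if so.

None — there is no Condorcet winner

Head-to-head results (25 voters total):
A vs B: A wins 19–6.
A vs C: A wins 25–0.
A vs D: D wins 20–5.
A vs E: A wins 25–0.
A vs F: A wins 14–11.
B vs C: B wins 25–0.
B vs D: D wins 20–5.
B vs E: B wins 25–0.
B vs F: B wins 14–11.
C vs D: D wins 20–5.
C vs E: C wins 16–9.
C vs F: F wins 25–0.
D vs E: D wins 20–5.
D vs F: F wins 16–9.
E vs F: F wins 17–8.
No candidate beats all others: A beats F beats D beats A, a majority cycle.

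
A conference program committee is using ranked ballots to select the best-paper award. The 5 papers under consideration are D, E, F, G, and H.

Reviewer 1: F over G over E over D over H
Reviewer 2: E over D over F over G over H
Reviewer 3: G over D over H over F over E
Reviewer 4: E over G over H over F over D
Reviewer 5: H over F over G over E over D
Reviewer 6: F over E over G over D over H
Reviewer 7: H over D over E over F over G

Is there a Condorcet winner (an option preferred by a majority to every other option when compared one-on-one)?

Head-to-head results (7 voters total):
D vs E: E wins 5–2.
D vs F: F wins 4–3.
D vs G: G wins 5–2.
D vs H: D wins 4–3.
E vs F: F wins 4–3.
E vs G: E wins 4–3.
E vs H: E wins 4–3.
F vs G: F wins 5–2.
F vs H: H wins 4–3.
G vs H: G wins 5–2.
No candidate beats all others: D beats H beats F beats D, a majority cycle.

No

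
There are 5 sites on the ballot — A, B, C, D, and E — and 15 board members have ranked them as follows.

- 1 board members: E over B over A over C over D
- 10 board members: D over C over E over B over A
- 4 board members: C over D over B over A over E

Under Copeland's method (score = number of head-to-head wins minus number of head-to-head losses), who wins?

Pairwise results:
  A vs B: B wins 15–0.
  A vs C: C wins 14–1.
  A vs D: D wins 14–1.
  A vs E: E wins 11–4.
  B vs C: C wins 14–1.
  B vs D: D wins 14–1.
  B vs E: E wins 11–4.
  C vs D: D wins 10–5.
  C vs E: C wins 14–1.
  D vs E: D wins 14–1.
Copeland scores (wins − losses):
  A: 0 − 4 = -4
  B: 1 − 3 = -2
  C: 3 − 1 = 2
  D: 4 − 0 = 4
  E: 2 − 2 = 0
D has the best Copeland score.

D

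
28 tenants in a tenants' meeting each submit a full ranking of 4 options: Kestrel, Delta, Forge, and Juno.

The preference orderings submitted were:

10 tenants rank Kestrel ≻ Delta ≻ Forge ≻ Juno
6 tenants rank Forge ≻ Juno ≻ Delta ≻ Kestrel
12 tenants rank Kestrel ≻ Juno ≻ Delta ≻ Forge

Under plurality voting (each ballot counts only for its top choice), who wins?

Kestrel

First-place vote totals:
  Kestrel: 22
  Delta: 0
  Forge: 6
  Juno: 0
Kestrel has the most first-place votes.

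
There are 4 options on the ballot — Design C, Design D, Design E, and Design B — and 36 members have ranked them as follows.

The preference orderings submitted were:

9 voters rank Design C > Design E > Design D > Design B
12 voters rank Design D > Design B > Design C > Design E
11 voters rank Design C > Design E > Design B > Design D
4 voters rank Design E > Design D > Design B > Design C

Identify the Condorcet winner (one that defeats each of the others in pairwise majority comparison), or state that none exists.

Design C

Head-to-head results (36 voters total):
Design C vs Design D: Design C wins 20–16.
Design C vs Design E: Design C wins 32–4.
Design C vs Design B: Design C wins 20–16.
Design D vs Design E: Design E wins 24–12.
Design D vs Design B: Design D wins 25–11.
Design E vs Design B: Design E wins 24–12.
Design C beats each rival — Design D (20–16), Design E (32–4), Design B (20–16) — so Design C is the Condorcet winner.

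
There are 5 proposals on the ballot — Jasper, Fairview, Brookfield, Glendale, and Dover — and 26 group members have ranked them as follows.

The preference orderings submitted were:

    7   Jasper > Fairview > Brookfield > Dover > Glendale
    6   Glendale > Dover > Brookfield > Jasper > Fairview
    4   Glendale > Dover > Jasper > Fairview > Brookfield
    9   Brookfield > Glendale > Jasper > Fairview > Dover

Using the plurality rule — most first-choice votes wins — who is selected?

Glendale

First-place vote totals:
  Jasper: 7
  Fairview: 0
  Brookfield: 9
  Glendale: 10
  Dover: 0
Glendale has the most first-place votes.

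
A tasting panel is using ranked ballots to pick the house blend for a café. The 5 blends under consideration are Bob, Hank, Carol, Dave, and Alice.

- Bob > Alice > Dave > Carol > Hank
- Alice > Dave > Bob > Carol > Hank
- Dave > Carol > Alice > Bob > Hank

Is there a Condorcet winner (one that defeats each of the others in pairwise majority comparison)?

Yes

Head-to-head results (3 voters total):
Bob vs Hank: Bob wins 3–0.
Bob vs Carol: Bob wins 2–1.
Bob vs Dave: Dave wins 2–1.
Bob vs Alice: Alice wins 2–1.
Hank vs Carol: Carol wins 3–0.
Hank vs Dave: Dave wins 3–0.
Hank vs Alice: Alice wins 3–0.
Carol vs Dave: Dave wins 3–0.
Carol vs Alice: Alice wins 2–1.
Dave vs Alice: Alice wins 2–1.
Alice beats each rival — Bob (2–1), Hank (3–0), Carol (2–1), Dave (2–1) — so Alice is the Condorcet winner.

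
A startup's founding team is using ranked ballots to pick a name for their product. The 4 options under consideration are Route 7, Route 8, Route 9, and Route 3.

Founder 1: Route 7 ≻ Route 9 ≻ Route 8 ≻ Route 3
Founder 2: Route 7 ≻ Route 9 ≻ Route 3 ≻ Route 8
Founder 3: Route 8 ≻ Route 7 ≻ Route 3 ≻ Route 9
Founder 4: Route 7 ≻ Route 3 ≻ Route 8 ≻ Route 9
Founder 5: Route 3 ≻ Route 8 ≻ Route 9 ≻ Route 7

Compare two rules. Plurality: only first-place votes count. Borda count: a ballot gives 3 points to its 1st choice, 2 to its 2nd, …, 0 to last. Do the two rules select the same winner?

Plurality first-place counts: Route 7 3, Route 8 1, Route 9 0, Route 3 1 → Route 7.
Borda totals: Route 7 11, Route 8 7, Route 9 5, Route 3 7 → Route 7.
The two rules agree on Route 7.

Yes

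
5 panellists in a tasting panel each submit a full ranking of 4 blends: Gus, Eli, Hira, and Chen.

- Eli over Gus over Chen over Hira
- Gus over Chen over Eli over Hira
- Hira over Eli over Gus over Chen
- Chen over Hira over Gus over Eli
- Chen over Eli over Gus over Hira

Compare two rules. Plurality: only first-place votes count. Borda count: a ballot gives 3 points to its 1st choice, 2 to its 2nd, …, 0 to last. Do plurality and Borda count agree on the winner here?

Plurality first-place counts: Gus 1, Eli 1, Hira 1, Chen 2 → Chen.
Borda totals: Gus 8, Eli 8, Hira 5, Chen 9 → Chen.
The two rules agree on Chen.

Yes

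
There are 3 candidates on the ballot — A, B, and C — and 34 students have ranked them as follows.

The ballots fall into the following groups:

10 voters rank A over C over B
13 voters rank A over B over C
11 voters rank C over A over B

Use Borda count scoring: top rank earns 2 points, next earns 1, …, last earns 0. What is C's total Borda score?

Borda scores:
  A: 10·2 + 13·2 + 11·1 = 57
  B: 10·0 + 13·1 + 11·0 = 13
  C: 10·1 + 13·0 + 11·2 = 32

32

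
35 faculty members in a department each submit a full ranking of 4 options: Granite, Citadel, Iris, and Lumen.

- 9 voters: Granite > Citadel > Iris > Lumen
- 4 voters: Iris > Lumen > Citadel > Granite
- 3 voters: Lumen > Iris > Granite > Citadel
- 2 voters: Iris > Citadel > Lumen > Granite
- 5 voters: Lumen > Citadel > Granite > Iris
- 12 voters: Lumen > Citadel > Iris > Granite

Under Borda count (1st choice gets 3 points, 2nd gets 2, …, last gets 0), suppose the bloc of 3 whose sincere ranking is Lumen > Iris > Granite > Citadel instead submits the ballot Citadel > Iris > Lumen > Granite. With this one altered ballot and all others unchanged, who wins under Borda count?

Borda totals with the altered ballot: Granite 32, Citadel 69, Iris 45, Lumen 64.
The switch changes the winner from Lumen to Citadel.

Citadel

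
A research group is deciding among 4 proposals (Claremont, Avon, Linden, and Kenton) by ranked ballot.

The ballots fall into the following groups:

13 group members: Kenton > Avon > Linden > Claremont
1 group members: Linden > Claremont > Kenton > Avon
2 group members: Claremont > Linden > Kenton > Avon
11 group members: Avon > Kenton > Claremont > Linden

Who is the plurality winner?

First-place vote totals:
  Claremont: 2
  Avon: 11
  Linden: 1
  Kenton: 13
Kenton has the most first-place votes.

Kenton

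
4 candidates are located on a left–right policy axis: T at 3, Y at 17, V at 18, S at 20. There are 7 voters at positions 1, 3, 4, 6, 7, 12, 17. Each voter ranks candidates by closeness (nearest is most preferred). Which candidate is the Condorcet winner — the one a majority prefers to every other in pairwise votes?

With single-peaked preferences on a line, the Condorcet winner is the candidate closest to the median voter.
The median voter (position 6) is closest to T at 3.
Check: T vs S — voters closer to T: 5 of 7.

T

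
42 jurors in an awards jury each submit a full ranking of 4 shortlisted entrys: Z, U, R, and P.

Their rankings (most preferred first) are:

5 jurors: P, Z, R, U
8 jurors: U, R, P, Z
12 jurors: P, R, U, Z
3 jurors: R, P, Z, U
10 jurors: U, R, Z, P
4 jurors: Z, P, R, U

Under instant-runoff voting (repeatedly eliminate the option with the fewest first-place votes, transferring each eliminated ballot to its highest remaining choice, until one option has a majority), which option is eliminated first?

Round 1: U 18, P 17, Z 4, R 3. R has the fewest and is eliminated.
Round 2: P 20, U 18, Z 4. Z has the fewest and is eliminated.
Round 3: P 24, U 18. P has a majority.

R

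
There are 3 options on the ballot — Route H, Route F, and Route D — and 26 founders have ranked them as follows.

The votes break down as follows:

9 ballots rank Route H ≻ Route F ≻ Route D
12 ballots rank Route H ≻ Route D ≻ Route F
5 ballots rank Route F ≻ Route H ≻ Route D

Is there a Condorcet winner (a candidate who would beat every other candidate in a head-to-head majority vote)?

Head-to-head results (26 voters total):
Route H vs Route F: Route H wins 21–5.
Route H vs Route D: Route H wins 26–0.
Route F vs Route D: Route F wins 14–12.
Route H beats each rival — Route F (21–5), Route D (26–0) — so Route H is the Condorcet winner.

Yes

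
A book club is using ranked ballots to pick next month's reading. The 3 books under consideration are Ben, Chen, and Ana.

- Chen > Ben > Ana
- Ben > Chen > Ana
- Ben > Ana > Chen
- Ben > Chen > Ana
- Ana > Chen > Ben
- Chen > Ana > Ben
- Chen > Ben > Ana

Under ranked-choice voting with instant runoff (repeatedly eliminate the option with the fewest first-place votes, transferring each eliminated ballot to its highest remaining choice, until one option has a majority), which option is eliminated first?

Round 1: Ben 3, Chen 3, Ana 1. Ana has the fewest and is eliminated.
Round 2: Chen 4, Ben 3. Chen has a majority.

Ana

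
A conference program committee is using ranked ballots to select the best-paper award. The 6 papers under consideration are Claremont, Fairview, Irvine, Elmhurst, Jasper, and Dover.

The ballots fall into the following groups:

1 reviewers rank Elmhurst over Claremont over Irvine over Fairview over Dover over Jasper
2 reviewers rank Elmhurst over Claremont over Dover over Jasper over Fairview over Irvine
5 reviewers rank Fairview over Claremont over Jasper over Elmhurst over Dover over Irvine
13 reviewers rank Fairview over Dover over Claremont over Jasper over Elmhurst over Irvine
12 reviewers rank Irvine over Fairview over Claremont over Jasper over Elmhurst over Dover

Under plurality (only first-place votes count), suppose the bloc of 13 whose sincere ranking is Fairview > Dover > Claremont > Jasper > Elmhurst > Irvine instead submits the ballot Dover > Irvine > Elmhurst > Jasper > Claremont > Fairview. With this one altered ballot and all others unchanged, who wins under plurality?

First-place totals with the altered ballot: Claremont 0, Fairview 5, Irvine 12, Elmhurst 3, Jasper 0, Dover 13.
The switch changes the winner from Fairview to Dover.

Dover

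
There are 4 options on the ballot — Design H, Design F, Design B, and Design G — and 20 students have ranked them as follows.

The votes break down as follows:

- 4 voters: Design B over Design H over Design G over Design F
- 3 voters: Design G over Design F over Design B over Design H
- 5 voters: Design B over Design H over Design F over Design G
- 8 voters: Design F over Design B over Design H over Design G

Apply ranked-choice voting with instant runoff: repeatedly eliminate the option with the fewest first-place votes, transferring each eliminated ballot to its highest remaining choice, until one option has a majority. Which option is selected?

Round 1: Design B 9, Design F 8, Design G 3, Design H 0. Design H has the fewest and is eliminated.
Round 2: Design B 9, Design F 8, Design G 3. Design G has the fewest and is eliminated.
Round 3: Design F 11, Design B 9. Design F has a majority.

Design F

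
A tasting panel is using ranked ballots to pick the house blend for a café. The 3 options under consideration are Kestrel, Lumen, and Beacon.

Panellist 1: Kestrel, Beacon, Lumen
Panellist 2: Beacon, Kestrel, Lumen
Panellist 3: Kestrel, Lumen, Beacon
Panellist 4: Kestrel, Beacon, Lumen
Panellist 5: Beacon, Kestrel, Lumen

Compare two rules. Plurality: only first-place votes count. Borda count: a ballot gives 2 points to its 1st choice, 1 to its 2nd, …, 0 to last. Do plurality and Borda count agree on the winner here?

Yes

Plurality first-place counts: Kestrel 3, Lumen 0, Beacon 2 → Kestrel.
Borda totals: Kestrel 8, Lumen 1, Beacon 6 → Kestrel.
The two rules agree on Kestrel.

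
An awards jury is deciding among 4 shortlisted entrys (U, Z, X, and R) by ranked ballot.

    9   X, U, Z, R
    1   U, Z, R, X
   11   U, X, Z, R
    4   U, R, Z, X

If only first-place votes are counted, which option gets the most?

First-place vote totals:
  U: 16
  Z: 0
  X: 9
  R: 0
U has the most first-place votes.

U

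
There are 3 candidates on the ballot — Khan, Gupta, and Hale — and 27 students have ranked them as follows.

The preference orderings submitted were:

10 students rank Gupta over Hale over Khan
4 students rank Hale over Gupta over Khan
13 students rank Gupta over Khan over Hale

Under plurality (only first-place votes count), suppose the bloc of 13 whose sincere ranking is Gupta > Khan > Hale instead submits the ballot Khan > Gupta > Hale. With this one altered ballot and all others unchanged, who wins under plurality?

Khan

First-place totals with the altered ballot: Khan 13, Gupta 10, Hale 4.
The switch changes the winner from Gupta to Khan.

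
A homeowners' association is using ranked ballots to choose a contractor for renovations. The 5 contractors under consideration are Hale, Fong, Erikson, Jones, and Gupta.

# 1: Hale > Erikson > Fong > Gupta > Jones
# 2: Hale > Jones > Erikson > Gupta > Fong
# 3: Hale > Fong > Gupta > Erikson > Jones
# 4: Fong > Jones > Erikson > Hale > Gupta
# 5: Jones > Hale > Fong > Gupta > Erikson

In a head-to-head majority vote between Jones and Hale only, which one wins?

Hale

Ballots ranking Jones above Hale: 2.
Ballots ranking Hale above Jones: 3.
Hale wins the head-to-head, 3–2.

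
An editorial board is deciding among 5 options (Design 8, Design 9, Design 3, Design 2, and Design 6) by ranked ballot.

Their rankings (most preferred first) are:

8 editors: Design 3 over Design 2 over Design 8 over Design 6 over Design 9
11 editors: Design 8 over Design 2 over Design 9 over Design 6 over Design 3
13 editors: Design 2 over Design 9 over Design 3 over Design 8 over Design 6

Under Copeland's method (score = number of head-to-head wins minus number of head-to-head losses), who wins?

Design 2

Pairwise results:
  Design 8 vs Design 9: Design 8 wins 19–13.
  Design 8 vs Design 3: Design 3 wins 21–11.
  Design 8 vs Design 2: Design 2 wins 21–11.
  Design 8 vs Design 6: Design 8 wins 32–0.
  Design 9 vs Design 3: Design 9 wins 24–8.
  Design 9 vs Design 2: Design 2 wins 32–0.
  Design 9 vs Design 6: Design 9 wins 24–8.
  Design 3 vs Design 2: Design 2 wins 24–8.
  Design 3 vs Design 6: Design 3 wins 21–11.
  Design 2 vs Design 6: Design 2 wins 32–0.
Copeland scores (wins − losses):
  Design 8: 2 − 2 = 0
  Design 9: 2 − 2 = 0
  Design 3: 2 − 2 = 0
  Design 2: 4 − 0 = 4
  Design 6: 0 − 4 = -4
Design 2 has the best Copeland score.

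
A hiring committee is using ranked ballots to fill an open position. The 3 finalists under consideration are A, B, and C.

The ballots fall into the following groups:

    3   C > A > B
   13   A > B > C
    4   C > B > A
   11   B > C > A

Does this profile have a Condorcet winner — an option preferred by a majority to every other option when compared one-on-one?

Head-to-head results (31 voters total):
A vs B: A wins 16–15.
A vs C: C wins 18–13.
B vs C: B wins 24–7.
No candidate beats all others: A beats B beats C beats A, a majority cycle.

No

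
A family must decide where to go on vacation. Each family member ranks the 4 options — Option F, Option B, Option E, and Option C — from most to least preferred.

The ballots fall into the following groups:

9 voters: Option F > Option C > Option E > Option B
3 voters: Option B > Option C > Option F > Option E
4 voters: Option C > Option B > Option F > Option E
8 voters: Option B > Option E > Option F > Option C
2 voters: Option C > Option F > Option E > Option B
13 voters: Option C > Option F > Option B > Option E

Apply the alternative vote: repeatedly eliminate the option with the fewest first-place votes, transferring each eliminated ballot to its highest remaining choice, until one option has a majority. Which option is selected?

Option C

Round 1: Option C 19, Option B 11, Option F 9, Option E 0. Option E has the fewest and is eliminated.
Round 2: Option C 19, Option B 11, Option F 9. Option F has the fewest and is eliminated.
Round 3: Option C 28, Option B 11. Option C has a majority.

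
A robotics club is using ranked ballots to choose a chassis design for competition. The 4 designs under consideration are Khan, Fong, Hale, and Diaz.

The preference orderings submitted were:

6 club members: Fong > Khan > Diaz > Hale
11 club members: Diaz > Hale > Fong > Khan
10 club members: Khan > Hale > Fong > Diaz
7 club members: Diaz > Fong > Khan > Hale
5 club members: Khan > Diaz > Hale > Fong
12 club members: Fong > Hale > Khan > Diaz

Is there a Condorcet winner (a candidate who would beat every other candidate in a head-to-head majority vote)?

No

Head-to-head results (51 voters total):
Khan vs Fong: Fong wins 36–15.
Khan vs Hale: Khan wins 28–23.
Khan vs Diaz: Khan wins 33–18.
Fong vs Hale: Hale wins 26–25.
Fong vs Diaz: Fong wins 28–23.
Hale vs Diaz: Diaz wins 29–22.
No candidate beats all others: Khan beats Hale beats Fong beats Khan, a majority cycle.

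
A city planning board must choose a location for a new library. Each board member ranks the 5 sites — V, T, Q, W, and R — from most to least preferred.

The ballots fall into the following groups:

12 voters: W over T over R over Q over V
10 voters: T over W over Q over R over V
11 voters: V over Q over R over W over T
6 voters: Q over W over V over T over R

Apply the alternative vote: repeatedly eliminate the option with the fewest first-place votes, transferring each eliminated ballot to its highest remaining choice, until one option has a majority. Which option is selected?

Round 1: W 12, V 11, T 10, Q 6, R 0. R has the fewest and is eliminated.
Round 2: W 12, V 11, T 10, Q 6. Q has the fewest and is eliminated.
Round 3: W 18, V 11, T 10. T has the fewest and is eliminated.
Round 4: W 28, V 11. W has a majority.

W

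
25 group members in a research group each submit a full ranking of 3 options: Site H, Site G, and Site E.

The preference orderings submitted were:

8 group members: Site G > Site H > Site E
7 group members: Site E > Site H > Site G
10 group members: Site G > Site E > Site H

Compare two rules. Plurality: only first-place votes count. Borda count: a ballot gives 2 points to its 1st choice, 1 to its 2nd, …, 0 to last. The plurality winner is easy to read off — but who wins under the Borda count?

Plurality first-place counts: Site H 0, Site G 18, Site E 7 → Site G.
Borda totals: Site H 15, Site G 36, Site E 24 → Site G.

Site G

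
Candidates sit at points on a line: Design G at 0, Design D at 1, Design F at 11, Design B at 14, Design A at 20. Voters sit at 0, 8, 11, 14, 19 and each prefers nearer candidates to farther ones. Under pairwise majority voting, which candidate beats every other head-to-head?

With single-peaked preferences on a line, the Condorcet winner is the candidate closest to the median voter.
The median voter (position 11) is closest to Design F at 11.
Check: Design F vs Design A — voters closer to Design F: 4 of 5.

Design F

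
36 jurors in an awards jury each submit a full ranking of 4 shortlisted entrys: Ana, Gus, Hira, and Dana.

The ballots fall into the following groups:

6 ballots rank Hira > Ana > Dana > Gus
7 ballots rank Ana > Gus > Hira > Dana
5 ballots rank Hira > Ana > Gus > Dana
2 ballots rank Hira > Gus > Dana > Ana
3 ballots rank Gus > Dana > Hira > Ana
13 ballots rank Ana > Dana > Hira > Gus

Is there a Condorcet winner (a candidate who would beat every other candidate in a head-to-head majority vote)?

Head-to-head results (36 voters total):
Ana vs Gus: Ana wins 31–5.
Ana vs Hira: Ana wins 20–16.
Ana vs Dana: Ana wins 31–5.
Gus vs Hira: Hira wins 26–10.
Gus vs Dana: Dana wins 19–17.
Hira vs Dana: Hira wins 20–16.
Ana beats each rival — Gus (31–5), Hira (20–16), Dana (31–5) — so Ana is the Condorcet winner.

Yes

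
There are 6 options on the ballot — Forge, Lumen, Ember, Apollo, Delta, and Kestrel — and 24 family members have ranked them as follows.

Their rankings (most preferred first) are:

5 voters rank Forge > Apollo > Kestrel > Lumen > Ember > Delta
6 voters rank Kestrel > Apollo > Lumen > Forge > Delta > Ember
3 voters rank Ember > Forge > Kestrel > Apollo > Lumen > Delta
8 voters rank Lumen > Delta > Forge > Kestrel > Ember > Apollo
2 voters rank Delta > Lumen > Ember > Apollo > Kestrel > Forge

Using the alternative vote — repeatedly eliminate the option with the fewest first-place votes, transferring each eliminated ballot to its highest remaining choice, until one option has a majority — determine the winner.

Lumen

Round 1: Lumen 8, Kestrel 6, Forge 5, Ember 3, Delta 2, Apollo 0. Apollo has the fewest and is eliminated.
Round 2: Lumen 8, Kestrel 6, Forge 5, Ember 3, Delta 2. Delta has the fewest and is eliminated.
Round 3: Lumen 10, Kestrel 6, Forge 5, Ember 3. Ember has the fewest and is eliminated.
Round 4: Lumen 10, Forge 8, Kestrel 6. Kestrel has the fewest and is eliminated.
Round 5: Lumen 16, Forge 8. Lumen has a majority.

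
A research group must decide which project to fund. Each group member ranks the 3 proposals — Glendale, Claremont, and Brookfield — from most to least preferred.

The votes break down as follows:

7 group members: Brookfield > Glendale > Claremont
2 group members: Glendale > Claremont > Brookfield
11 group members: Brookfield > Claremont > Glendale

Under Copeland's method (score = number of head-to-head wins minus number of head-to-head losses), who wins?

Brookfield

Pairwise results:
  Glendale vs Claremont: Claremont wins 11–9.
  Glendale vs Brookfield: Brookfield wins 18–2.
  Claremont vs Brookfield: Brookfield wins 18–2.
Copeland scores (wins − losses):
  Glendale: 0 − 2 = -2
  Claremont: 1 − 1 = 0
  Brookfield: 2 − 0 = 2
Brookfield has the best Copeland score.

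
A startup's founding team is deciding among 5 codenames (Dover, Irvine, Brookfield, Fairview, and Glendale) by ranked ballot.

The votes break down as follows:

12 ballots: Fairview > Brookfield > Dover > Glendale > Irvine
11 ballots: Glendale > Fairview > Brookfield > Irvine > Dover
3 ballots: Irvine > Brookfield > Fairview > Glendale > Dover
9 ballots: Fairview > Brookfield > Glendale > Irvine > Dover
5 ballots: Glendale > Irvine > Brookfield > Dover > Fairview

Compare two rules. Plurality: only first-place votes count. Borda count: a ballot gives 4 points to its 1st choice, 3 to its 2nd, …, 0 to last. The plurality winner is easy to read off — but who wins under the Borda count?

Fairview

Plurality first-place counts: Dover 0, Irvine 3, Brookfield 0, Fairview 21, Glendale 16 → Fairview.
Borda totals: Dover 29, Irvine 47, Brookfield 104, Fairview 123, Glendale 97 → Fairview.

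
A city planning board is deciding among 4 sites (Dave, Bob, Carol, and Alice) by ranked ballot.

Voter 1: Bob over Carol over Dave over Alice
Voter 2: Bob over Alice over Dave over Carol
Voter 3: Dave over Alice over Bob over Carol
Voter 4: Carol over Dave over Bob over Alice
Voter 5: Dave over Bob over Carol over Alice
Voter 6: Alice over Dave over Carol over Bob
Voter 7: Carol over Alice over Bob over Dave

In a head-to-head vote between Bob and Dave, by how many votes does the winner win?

Ballots ranking Bob above Dave: 3.
Ballots ranking Dave above Bob: 4.
Dave wins 4–3, a margin of 1.

1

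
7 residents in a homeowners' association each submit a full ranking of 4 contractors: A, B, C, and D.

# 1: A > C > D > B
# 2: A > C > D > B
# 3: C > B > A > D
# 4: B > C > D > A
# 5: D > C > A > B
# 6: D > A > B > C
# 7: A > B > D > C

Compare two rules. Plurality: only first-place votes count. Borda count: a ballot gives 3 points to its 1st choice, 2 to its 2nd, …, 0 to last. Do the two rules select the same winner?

Yes

Plurality first-place counts: A 3, B 1, C 1, D 2 → A.
Borda totals: A 13, B 8, C 11, D 10 → A.
The two rules agree on A.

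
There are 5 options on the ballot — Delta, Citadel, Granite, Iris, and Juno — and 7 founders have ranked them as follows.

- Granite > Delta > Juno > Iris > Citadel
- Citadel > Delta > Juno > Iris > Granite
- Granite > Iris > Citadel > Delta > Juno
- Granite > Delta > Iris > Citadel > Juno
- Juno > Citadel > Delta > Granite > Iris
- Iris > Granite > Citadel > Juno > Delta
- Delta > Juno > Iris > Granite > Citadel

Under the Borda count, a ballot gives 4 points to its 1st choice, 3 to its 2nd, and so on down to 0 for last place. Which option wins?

Granite

Borda scores:
  Delta: 3 + 3 + 1 + 3 + 2 + 0 + 4 = 16
  Citadel: 0 + 4 + 2 + 1 + 3 + 2 + 0 = 12
  Granite: 4 + 0 + 4 + 4 + 1 + 3 + 1 = 17
  Iris: 1 + 1 + 3 + 2 + 0 + 4 + 2 = 13
  Juno: 2 + 2 + 0 + 0 + 4 + 1 + 3 = 12
Granite has the highest total.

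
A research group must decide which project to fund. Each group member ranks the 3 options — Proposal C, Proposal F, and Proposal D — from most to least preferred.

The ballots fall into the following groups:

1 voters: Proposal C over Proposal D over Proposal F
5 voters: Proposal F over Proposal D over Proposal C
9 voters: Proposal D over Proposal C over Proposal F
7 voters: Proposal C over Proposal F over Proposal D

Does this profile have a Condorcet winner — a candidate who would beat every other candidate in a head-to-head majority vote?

No

Head-to-head results (22 voters total):
Proposal C vs Proposal F: Proposal C wins 17–5.
Proposal C vs Proposal D: Proposal D wins 14–8.
Proposal F vs Proposal D: Proposal F wins 12–10.
No candidate beats all others: Proposal C beats Proposal F beats Proposal D beats Proposal C, a majority cycle.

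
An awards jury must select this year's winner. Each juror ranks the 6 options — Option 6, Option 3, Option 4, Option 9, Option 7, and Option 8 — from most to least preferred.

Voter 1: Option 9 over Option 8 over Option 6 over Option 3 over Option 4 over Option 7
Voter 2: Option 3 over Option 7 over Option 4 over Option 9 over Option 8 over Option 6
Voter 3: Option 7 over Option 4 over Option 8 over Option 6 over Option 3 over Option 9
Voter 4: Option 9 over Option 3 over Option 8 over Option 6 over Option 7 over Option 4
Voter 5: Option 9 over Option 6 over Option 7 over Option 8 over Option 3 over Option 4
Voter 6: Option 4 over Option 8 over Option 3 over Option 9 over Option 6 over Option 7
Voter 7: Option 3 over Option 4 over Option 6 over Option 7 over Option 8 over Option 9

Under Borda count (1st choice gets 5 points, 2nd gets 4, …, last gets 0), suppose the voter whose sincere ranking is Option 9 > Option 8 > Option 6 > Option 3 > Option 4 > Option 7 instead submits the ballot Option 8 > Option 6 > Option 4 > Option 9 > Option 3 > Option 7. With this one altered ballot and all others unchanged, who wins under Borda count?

Option 3

Borda totals with the altered ballot: Option 6 16, Option 3 20, Option 4 19, Option 9 16, Option 7 15, Option 8 19.
The winner is unchanged: still Option 3.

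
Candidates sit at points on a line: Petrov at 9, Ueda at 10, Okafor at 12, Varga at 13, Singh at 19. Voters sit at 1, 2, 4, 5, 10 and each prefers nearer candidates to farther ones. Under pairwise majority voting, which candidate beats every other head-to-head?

With single-peaked preferences on a line, the Condorcet winner is the candidate closest to the median voter.
The median voter (position 4) is closest to Petrov at 9.
Check: Petrov vs Singh — voters closer to Petrov: 5 of 5.

Petrov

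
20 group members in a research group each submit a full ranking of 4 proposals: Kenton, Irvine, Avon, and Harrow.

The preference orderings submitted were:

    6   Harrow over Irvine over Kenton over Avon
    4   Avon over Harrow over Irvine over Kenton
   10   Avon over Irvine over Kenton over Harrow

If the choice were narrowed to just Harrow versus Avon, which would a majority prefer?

Avon

Ballots ranking Harrow above Avon: 6.
Ballots ranking Avon above Harrow: 4+10 = 14.
Avon wins the head-to-head, 14–6.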